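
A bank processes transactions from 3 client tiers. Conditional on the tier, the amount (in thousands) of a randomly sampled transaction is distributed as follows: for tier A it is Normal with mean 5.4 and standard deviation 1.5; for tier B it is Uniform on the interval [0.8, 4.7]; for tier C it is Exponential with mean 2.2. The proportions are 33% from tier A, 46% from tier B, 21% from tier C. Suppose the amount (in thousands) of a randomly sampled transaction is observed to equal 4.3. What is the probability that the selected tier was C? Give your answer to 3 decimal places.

Likelihoods f(4.3 | ·): A: 0.203255; B: 0.25641; C: 0.0643767.
Posterior ∝ prior × likelihood. Numerator for C: 0.21·0.0643767 = 0.0135191.
Normalizing constant: 0.33·0.203255 + 0.46·0.25641 + 0.21·0.0643767 = 0.198542.
P(C | observation) = 0.0135191 / 0.198542 = 0.0680919.

0.068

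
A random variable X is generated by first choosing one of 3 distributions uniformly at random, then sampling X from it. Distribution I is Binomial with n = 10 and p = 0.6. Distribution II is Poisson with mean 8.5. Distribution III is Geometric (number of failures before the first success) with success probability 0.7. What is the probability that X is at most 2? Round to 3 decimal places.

Conditional on each component, P(X ≤ 2): I: 0.0122946; II: 0.00928324; III: 0.973.
By total probability, P(X ≤ 2) = 0.333333·0.0122946 + 0.333333·0.00928324 + 0.333333·0.973 = 0.331526.

0.332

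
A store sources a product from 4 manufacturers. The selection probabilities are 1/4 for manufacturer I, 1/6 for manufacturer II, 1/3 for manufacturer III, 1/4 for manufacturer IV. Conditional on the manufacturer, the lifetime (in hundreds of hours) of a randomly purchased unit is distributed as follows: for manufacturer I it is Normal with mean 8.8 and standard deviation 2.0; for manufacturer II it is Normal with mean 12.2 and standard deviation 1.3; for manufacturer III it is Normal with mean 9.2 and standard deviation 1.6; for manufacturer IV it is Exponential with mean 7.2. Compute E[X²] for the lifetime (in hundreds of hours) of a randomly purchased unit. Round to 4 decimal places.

For each component E[X²] = Var + (mean)², giving I: 81.44; II: 150.53; III: 87.2; IV: 103.68.
Overall E[X²] = 0.25·81.44 + 0.166667·150.53 + 0.333333·87.2 + 0.25·103.68 = 100.435.

100.4350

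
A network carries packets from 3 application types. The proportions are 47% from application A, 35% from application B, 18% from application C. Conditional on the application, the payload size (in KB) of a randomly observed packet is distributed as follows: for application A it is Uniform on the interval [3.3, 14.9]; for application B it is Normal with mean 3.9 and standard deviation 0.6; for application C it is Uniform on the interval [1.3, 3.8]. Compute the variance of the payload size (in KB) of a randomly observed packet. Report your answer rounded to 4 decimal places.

Per component, A: μ=9.1, E[X²]=94.0233; B: μ=3.9, E[X²]=15.57; C: μ=2.55, E[X²]=7.02333.
E[X] = 0.47·9.1 + 0.35·3.9 + 0.18·2.55 = 6.101.
E[X²] = 0.47·94.0233 + 0.35·15.57 + 0.18·7.02333 = 50.9047.
Var(X) = E[X²] − (E[X])² = 50.9047 − 37.2222 = 13.6825.

13.6825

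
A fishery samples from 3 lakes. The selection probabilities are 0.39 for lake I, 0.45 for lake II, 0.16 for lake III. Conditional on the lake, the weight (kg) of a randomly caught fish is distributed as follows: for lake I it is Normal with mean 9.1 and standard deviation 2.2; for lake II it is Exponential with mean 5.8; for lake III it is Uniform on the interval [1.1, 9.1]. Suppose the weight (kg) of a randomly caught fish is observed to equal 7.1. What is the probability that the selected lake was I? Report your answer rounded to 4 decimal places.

Likelihoods f(7.1 | ·): I: 0.119957; II: 0.0506916; III: 0.125.
Posterior ∝ prior × likelihood. Numerator for I: 0.39·0.119957 = 0.0467834.
Normalizing constant: 0.39·0.119957 + 0.45·0.0506916 + 0.16·0.125 = 0.0895946.
P(I | observation) = 0.0467834 / 0.0895946 = 0.522167.

0.5222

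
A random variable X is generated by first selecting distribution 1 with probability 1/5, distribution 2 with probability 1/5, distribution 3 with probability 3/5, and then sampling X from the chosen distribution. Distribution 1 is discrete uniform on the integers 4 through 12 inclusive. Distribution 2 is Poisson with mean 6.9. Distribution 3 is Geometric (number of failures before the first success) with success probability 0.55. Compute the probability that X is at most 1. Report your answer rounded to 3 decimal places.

Conditional on each component, P(X ≤ 1): 1: 0; 2: 0.0079615; 3: 0.7975.
By total probability, P(X ≤ 1) = 0.2·0 + 0.2·0.0079615 + 0.6·0.7975 = 0.480092.

0.480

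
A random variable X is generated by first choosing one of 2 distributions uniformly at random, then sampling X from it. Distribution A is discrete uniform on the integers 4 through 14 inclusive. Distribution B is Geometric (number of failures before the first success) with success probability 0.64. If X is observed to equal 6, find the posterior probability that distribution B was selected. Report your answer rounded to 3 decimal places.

Likelihoods P(X=6 | ·): A: 0.0909091; B: 0.00139314.
Posterior ∝ prior × likelihood. Numerator for B: 0.5·0.00139314 = 0.00069657.
Normalizing constant: 0.5·0.0909091 + 0.5·0.00139314 = 0.0461511.
P(B | observation) = 0.00069657 / 0.0461511 = 0.0150933.

0.015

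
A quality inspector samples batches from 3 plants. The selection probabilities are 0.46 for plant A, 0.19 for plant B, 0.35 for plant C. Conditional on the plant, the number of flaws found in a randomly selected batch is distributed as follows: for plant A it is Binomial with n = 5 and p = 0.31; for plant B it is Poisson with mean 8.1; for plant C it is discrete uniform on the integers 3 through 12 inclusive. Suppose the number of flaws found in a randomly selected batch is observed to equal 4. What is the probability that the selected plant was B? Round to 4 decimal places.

Likelihoods P(X=4 | ·): A: 0.0318615; B: 0.0544432; C: 0.1.
Posterior ∝ prior × likelihood. Numerator for B: 0.19·0.0544432 = 0.0103442.
Normalizing constant: 0.46·0.0318615 + 0.19·0.0544432 + 0.35·0.1 = 0.0600005.
P(B | observation) = 0.0103442 / 0.0600005 = 0.172402.

0.1724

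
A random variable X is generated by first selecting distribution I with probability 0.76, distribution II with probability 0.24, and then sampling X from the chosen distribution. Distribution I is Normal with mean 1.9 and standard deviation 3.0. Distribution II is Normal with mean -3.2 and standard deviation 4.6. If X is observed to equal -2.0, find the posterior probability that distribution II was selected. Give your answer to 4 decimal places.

0.3167

Likelihoods f(-2.0 | ·): I: 0.0571229; II: 0.0838252.
Posterior ∝ prior × likelihood. Numerator for II: 0.24·0.0838252 = 0.0201181.
Normalizing constant: 0.76·0.0571229 + 0.24·0.0838252 = 0.0635314.
P(II | observation) = 0.0201181 / 0.0635314 = 0.316663.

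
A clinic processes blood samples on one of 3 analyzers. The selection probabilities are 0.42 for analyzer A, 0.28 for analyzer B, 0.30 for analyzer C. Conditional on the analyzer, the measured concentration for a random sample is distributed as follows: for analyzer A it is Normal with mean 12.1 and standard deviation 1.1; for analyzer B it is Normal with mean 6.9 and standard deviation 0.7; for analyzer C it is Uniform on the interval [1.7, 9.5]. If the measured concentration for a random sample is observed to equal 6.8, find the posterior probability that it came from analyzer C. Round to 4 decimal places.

0.1958

Likelihoods f(6.8 | ·): A: 3.29967e-06; B: 0.564132; C: 0.128205.
Posterior ∝ prior × likelihood. Numerator for C: 0.3·0.128205 = 0.0384615.
Normalizing constant: 0.42·3.29967e-06 + 0.28·0.564132 + 0.3·0.128205 = 0.19642.
P(C | observation) = 0.0384615 / 0.19642 = 0.195813.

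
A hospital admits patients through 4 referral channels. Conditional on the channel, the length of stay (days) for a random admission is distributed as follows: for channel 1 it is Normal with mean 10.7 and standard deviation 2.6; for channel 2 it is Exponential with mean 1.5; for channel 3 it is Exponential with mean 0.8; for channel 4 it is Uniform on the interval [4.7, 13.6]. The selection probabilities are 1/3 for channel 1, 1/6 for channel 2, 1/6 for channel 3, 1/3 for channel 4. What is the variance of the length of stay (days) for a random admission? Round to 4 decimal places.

Per component, 1: μ=10.7, E[X²]=121.25; 2: μ=1.5, E[X²]=4.5; 3: μ=0.8, E[X²]=1.28; 4: μ=9.15, E[X²]=90.3233.
E[X] = 0.333333·10.7 + 0.166667·1.5 + 0.166667·0.8 + 0.333333·9.15 = 7.
E[X²] = 0.333333·121.25 + 0.166667·4.5 + 0.166667·1.28 + 0.333333·90.3233 = 71.4878.
Var(X) = E[X²] − (E[X])² = 71.4878 − 49 = 22.4878.

22.4878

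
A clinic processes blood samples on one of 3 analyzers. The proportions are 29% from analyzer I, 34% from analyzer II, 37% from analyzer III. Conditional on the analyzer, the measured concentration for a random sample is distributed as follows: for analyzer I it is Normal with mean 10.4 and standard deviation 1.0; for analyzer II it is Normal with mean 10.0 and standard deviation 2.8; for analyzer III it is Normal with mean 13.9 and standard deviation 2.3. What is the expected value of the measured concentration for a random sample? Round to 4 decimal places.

Component means — I: 10.4; II: 10; III: 13.9.
E[X] = 0.29·10.4 + 0.34·10 + 0.37·13.9 = 11.559.

11.5590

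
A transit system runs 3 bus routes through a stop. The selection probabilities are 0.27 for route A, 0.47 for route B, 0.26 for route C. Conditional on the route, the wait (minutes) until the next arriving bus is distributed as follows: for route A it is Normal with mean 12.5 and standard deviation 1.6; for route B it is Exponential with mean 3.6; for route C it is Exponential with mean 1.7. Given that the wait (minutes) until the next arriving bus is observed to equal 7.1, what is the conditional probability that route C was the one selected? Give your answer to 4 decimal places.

0.1132

Likelihoods f(7.1 | ·): A: 0.000838199; B: 0.038652; C: 0.00903094.
Posterior ∝ prior × likelihood. Numerator for C: 0.26·0.00903094 = 0.00234804.
Normalizing constant: 0.27·0.000838199 + 0.47·0.038652 + 0.26·0.00903094 = 0.0207408.
P(C | observation) = 0.00234804 / 0.0207408 = 0.113209.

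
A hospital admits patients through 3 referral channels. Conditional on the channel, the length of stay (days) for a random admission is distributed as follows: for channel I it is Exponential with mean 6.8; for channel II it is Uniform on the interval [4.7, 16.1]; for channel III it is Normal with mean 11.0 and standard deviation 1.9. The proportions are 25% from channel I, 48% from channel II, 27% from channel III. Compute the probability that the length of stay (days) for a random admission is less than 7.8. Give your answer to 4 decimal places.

0.3136

Conditional on each channel, P(X < 7.8): I: 0.682431; II: 0.27193; III: 0.0460705.
By total probability, P(X < 7.8) = 0.25·0.682431 + 0.48·0.27193 + 0.27·0.0460705 = 0.313573.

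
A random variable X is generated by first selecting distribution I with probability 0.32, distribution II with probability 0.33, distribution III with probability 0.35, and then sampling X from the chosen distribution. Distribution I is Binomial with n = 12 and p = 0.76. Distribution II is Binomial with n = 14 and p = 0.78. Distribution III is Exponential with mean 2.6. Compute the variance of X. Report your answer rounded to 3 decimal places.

Per component, I: μ=9.12, E[X²]=85.3632; II: μ=10.92, E[X²]=121.649; III: μ=2.6, E[X²]=13.52.
E[X] = 0.32·9.12 + 0.33·10.92 + 0.35·2.6 = 7.432.
E[X²] = 0.32·85.3632 + 0.33·121.649 + 0.35·13.52 = 72.1923.
Var(X) = E[X²] − (E[X])² = 72.1923 − 55.2346 = 16.9577.

16.958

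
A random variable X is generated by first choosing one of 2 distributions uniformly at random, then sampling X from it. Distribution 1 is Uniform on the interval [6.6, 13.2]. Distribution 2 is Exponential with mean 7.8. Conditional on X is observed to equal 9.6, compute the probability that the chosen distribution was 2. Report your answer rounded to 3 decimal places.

Likelihoods f(9.6 | ·): 1: 0.151515; 2: 0.0374446.
Posterior ∝ prior × likelihood. Numerator for 2: 0.5·0.0374446 = 0.0187223.
Normalizing constant: 0.5·0.151515 + 0.5·0.0374446 = 0.0944799.
P(2 | observation) = 0.0187223 / 0.0944799 = 0.198162.

0.198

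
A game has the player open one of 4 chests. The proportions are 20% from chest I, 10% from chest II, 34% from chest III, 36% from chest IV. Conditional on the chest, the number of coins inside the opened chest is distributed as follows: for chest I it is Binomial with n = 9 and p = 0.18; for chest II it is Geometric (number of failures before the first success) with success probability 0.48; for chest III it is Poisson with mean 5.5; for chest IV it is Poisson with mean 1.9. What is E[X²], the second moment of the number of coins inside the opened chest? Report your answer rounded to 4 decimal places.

15.2722

For each component E[X²] = Var + (mean)², giving I: 3.9528; II: 3.43056; III: 35.75; IV: 5.51.
Overall E[X²] = 0.2·3.9528 + 0.1·3.43056 + 0.34·35.75 + 0.36·5.51 = 15.2722.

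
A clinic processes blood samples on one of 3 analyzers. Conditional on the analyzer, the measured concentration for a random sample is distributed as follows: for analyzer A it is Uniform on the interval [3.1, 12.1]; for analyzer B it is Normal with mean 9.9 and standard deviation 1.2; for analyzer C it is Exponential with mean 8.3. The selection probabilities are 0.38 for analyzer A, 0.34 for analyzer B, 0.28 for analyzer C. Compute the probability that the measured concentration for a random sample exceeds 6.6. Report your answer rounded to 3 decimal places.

Conditional on each analyzer, P(X > 6.6): A: 0.611111; B: 0.99702; C: 0.4515.
By total probability, P(X > 6.6) = 0.38·0.611111 + 0.34·0.99702 + 0.28·0.4515 = 0.697629.

0.698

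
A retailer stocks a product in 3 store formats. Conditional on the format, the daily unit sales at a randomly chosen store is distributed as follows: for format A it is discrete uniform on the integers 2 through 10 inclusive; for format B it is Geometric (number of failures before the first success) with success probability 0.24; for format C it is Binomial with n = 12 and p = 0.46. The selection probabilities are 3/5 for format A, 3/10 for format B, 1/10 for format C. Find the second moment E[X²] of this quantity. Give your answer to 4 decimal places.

For each component E[X²] = Var + (mean)², giving A: 42.6667; B: 23.2222; C: 33.4512.
Overall E[X²] = 0.6·42.6667 + 0.3·23.2222 + 0.1·33.4512 = 35.9118.

35.9118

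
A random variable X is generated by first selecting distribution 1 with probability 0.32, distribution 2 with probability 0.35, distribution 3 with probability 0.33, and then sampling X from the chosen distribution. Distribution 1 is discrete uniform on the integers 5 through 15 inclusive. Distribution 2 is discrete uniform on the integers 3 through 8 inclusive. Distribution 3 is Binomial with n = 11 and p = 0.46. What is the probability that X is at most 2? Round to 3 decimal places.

Conditional on each component, P(X ≤ 2): 1: 0; 2: 0; 3: 0.0572449.
By total probability, P(X ≤ 2) = 0.32·0 + 0.35·0 + 0.33·0.0572449 = 0.0188908.

0.019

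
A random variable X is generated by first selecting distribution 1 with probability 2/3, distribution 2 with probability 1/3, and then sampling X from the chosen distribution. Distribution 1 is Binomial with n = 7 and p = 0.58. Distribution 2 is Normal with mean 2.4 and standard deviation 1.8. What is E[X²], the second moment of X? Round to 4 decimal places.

15.1259

For each component E[X²] = Var + (mean)², giving 1: 18.1888; 2: 9.
Overall E[X²] = 0.666667·18.1888 + 0.333333·9 = 15.1259.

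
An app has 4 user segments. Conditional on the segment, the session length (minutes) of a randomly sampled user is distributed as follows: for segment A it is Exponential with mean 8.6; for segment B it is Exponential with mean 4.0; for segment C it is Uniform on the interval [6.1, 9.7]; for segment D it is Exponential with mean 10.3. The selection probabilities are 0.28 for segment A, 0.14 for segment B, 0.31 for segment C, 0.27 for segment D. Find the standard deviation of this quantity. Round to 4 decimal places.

Per component, A: μ=8.6, E[X²]=147.92; B: μ=4, E[X²]=32; C: μ=7.9, E[X²]=63.49; D: μ=10.3, E[X²]=212.18.
E[X] = 0.28·8.6 + 0.14·4 + 0.31·7.9 + 0.27·10.3 = 8.198.
E[X²] = 0.28·147.92 + 0.14·32 + 0.31·63.49 + 0.27·212.18 = 122.868.
Var(X) = E[X²] − (E[X])² = 122.868 − 67.2072 = 55.6609.
SD(X) = √55.6609 = 7.46062.

7.4606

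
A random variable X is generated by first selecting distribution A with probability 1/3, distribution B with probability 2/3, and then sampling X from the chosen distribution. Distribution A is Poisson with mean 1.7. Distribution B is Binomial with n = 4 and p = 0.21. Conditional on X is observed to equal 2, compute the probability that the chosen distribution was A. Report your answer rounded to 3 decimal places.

0.444

Likelihoods P(X=2 | ·): A: 0.263978; B: 0.165137.
Posterior ∝ prior × likelihood. Numerator for A: 0.333333·0.263978 = 0.0879926.
Normalizing constant: 0.333333·0.263978 + 0.666667·0.165137 = 0.198084.
P(A | observation) = 0.0879926 / 0.198084 = 0.444219.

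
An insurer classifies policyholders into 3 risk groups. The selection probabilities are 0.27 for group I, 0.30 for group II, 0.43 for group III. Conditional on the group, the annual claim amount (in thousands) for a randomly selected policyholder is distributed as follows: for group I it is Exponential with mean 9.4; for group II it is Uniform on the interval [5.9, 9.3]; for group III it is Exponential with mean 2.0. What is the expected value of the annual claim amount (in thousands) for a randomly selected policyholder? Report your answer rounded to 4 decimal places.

5.6780

Component means — I: 9.4; II: 7.6; III: 2.
E[X] = 0.27·9.4 + 0.3·7.6 + 0.43·2 = 5.678.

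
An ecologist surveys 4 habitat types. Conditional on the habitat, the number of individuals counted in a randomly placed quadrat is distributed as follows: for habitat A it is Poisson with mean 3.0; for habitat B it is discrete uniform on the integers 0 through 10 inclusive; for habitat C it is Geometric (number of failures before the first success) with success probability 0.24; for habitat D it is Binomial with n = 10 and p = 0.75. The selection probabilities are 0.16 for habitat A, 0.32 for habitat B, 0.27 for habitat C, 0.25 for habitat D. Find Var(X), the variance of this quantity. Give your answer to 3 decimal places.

Per component, A: μ=3, E[X²]=12; B: μ=5, E[X²]=35; C: μ=3.16667, E[X²]=23.2222; D: μ=7.5, E[X²]=58.125.
E[X] = 0.16·3 + 0.32·5 + 0.27·3.16667 + 0.25·7.5 = 4.81.
E[X²] = 0.16·12 + 0.32·35 + 0.27·23.2222 + 0.25·58.125 = 33.9213.
Var(X) = E[X²] − (E[X])² = 33.9213 − 23.1361 = 10.7851.

10.785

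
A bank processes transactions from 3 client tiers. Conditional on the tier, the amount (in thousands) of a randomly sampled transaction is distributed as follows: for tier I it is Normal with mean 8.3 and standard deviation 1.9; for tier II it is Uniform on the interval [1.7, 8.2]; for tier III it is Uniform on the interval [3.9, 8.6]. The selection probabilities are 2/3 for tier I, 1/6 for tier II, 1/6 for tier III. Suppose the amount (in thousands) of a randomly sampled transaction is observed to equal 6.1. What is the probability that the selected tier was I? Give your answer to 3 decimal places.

0.540

Likelihoods f(6.1 | ·): I: 0.107405; II: 0.153846; III: 0.212766.
Posterior ∝ prior × likelihood. Numerator for I: 0.666667·0.107405 = 0.071603.
Normalizing constant: 0.666667·0.107405 + 0.166667·0.153846 + 0.166667·0.212766 = 0.132705.
P(I | observation) = 0.071603 / 0.132705 = 0.539565.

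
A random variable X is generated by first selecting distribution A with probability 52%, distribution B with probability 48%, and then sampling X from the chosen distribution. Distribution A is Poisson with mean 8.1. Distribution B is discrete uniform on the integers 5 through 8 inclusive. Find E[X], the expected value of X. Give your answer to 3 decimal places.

7.332

Component means — A: 8.1; B: 6.5.
E[X] = 0.52·8.1 + 0.48·6.5 = 7.332.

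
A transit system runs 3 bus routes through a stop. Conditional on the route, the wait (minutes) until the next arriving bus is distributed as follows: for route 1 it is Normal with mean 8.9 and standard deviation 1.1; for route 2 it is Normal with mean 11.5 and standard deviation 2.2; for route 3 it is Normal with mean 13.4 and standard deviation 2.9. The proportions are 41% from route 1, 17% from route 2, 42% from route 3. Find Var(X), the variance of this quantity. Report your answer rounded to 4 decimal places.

Per component, 1: μ=8.9, E[X²]=80.42; 2: μ=11.5, E[X²]=137.09; 3: μ=13.4, E[X²]=187.97.
E[X] = 0.41·8.9 + 0.17·11.5 + 0.42·13.4 = 11.232.
E[X²] = 0.41·80.42 + 0.17·137.09 + 0.42·187.97 = 135.225.
Var(X) = E[X²] − (E[X])² = 135.225 − 126.158 = 9.06708.

9.0671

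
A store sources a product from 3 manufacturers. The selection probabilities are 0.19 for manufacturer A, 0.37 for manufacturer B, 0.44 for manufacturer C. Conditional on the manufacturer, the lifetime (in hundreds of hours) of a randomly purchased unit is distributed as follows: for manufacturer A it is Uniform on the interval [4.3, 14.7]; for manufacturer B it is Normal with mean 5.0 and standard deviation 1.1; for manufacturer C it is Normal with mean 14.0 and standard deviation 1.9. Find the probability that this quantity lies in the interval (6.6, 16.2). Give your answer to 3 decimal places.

Conditional on each manufacturer, P(6.6 < X < 16.2): A: 0.778846; B: 0.0728976; C: 0.876497.
By total probability, P(6.6 < X < 16.2) = 0.19·0.778846 + 0.37·0.0728976 + 0.44·0.876497 = 0.560612.

0.561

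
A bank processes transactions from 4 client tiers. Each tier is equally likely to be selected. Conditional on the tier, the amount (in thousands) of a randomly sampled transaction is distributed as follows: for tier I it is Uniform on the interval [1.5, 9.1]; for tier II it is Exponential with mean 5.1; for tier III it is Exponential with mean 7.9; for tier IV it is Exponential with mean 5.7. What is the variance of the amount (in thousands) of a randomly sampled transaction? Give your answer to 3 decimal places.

Per component, I: μ=5.3, E[X²]=32.9033; II: μ=5.1, E[X²]=52.02; III: μ=7.9, E[X²]=124.82; IV: μ=5.7, E[X²]=64.98.
E[X] = 0.25·5.3 + 0.25·5.1 + 0.25·7.9 + 0.25·5.7 = 6.
E[X²] = 0.25·32.9033 + 0.25·52.02 + 0.25·124.82 + 0.25·64.98 = 68.6808.
Var(X) = E[X²] − (E[X])² = 68.6808 − 36 = 32.6808.

32.681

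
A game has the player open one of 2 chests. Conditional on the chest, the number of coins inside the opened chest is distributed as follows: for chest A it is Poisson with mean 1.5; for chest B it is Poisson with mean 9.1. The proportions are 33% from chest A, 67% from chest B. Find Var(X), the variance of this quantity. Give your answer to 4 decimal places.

19.3627

Per component, A: μ=1.5, E[X²]=3.75; B: μ=9.1, E[X²]=91.91.
E[X] = 0.33·1.5 + 0.67·9.1 = 6.592.
E[X²] = 0.33·3.75 + 0.67·91.91 = 62.8172.
Var(X) = E[X²] − (E[X])² = 62.8172 − 43.4545 = 19.3627.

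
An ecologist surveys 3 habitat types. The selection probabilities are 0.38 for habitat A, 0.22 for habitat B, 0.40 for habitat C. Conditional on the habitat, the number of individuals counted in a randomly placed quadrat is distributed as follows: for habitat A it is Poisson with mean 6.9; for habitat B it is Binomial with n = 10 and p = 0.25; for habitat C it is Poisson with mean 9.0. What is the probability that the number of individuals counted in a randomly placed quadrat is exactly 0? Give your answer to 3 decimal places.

0.013

Conditional on each habitat, P(X = 0): A: 0.00100779; B: 0.0563135; C: 0.00012341.
By total probability, P(X = 0) = 0.38·0.00100779 + 0.22·0.0563135 + 0.4·0.00012341 = 0.0128213.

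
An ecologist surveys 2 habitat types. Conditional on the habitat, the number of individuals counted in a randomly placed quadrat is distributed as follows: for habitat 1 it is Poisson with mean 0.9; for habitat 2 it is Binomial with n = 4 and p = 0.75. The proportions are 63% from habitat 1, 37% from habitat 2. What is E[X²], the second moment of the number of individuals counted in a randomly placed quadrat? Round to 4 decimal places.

For each component E[X²] = Var + (mean)², giving 1: 1.71; 2: 9.75.
Overall E[X²] = 0.63·1.71 + 0.37·9.75 = 4.6848.

4.6848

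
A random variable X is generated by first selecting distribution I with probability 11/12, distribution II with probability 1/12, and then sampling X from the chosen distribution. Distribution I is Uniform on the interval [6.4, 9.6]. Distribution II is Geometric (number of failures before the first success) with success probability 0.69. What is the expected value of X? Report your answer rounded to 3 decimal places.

Component means — I: 8; II: 0.449275.
E[X] = 0.916667·8 + 0.0833333·0.449275 = 7.37077.

7.371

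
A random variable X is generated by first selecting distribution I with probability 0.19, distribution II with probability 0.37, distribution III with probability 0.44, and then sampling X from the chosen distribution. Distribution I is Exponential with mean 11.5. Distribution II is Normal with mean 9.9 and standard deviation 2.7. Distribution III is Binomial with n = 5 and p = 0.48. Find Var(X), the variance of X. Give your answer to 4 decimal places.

44.6343

Per component, I: μ=11.5, E[X²]=264.5; II: μ=9.9, E[X²]=105.3; III: μ=2.4, E[X²]=7.008.
E[X] = 0.19·11.5 + 0.37·9.9 + 0.44·2.4 = 6.904.
E[X²] = 0.19·264.5 + 0.37·105.3 + 0.44·7.008 = 92.2995.
Var(X) = E[X²] − (E[X])² = 92.2995 − 47.6652 = 44.6343.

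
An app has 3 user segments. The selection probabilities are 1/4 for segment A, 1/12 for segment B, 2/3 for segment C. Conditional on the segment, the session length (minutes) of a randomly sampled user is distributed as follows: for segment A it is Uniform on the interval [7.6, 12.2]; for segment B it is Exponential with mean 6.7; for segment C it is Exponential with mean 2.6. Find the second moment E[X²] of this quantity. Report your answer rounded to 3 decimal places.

For each component E[X²] = Var + (mean)², giving A: 99.7733; B: 89.78; C: 13.52.
Overall E[X²] = 0.25·99.7733 + 0.0833333·89.78 + 0.666667·13.52 = 41.4383.

41.438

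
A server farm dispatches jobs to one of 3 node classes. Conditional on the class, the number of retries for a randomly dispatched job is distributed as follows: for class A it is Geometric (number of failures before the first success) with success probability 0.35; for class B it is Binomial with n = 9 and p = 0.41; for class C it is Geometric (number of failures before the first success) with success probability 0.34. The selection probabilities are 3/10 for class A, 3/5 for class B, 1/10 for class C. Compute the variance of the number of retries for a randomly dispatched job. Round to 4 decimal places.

Per component, A: μ=1.85714, E[X²]=8.7551; B: μ=3.69, E[X²]=15.7932; C: μ=1.94118, E[X²]=9.47751.
E[X] = 0.3·1.85714 + 0.6·3.69 + 0.1·1.94118 = 2.96526.
E[X²] = 0.3·8.7551 + 0.6·15.7932 + 0.1·9.47751 = 13.0502.
Var(X) = E[X²] − (E[X])² = 13.0502 − 8.79277 = 4.25743.

4.2574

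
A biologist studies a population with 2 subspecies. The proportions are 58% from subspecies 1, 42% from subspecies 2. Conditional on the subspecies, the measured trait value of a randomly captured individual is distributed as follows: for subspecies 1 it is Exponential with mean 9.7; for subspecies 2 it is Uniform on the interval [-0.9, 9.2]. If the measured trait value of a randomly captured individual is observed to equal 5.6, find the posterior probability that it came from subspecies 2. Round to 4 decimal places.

0.5533

Likelihoods f(5.6 | ·): 1: 0.0578764; 2: 0.0990099.
Posterior ∝ prior × likelihood. Numerator for 2: 0.42·0.0990099 = 0.0415842.
Normalizing constant: 0.58·0.0578764 + 0.42·0.0990099 = 0.0751525.
P(2 | observation) = 0.0415842 / 0.0751525 = 0.553331.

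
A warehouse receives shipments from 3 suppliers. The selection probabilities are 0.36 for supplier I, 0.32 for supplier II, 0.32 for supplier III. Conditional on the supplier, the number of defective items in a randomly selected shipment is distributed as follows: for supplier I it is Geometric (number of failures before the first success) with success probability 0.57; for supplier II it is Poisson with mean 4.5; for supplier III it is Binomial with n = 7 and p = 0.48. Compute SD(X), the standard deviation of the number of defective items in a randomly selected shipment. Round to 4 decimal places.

2.2376

Per component, I: μ=0.754386, E[X²]=1.89258; II: μ=4.5, E[X²]=24.75; III: μ=3.36, E[X²]=13.0368.
E[X] = 0.36·0.754386 + 0.32·4.5 + 0.32·3.36 = 2.78678.
E[X²] = 0.36·1.89258 + 0.32·24.75 + 0.32·13.0368 = 12.7731.
Var(X) = E[X²] − (E[X])² = 12.7731 − 7.76614 = 5.00697.
SD(X) = √5.00697 = 2.23763.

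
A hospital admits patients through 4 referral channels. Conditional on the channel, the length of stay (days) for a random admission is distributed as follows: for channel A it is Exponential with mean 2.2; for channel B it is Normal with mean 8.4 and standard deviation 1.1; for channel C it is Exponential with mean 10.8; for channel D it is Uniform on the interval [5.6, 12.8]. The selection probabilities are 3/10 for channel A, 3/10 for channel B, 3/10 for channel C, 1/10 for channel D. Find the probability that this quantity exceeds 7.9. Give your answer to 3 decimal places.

Conditional on each channel, P(X > 7.9): A: 0.0275733; B: 0.675282; C: 0.481196; D: 0.680556.
By total probability, P(X > 7.9) = 0.3·0.0275733 + 0.3·0.675282 + 0.3·0.481196 + 0.1·0.680556 = 0.423271.

0.423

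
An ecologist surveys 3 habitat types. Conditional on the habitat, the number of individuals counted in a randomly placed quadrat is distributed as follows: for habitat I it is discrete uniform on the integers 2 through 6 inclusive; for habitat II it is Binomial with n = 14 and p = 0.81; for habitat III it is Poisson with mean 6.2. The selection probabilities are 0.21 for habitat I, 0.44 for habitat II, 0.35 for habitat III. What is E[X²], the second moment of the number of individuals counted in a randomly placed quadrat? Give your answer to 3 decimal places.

For each component E[X²] = Var + (mean)², giving I: 18; II: 130.75; III: 44.64.
Overall E[X²] = 0.21·18 + 0.44·130.75 + 0.35·44.64 = 76.9341.

76.934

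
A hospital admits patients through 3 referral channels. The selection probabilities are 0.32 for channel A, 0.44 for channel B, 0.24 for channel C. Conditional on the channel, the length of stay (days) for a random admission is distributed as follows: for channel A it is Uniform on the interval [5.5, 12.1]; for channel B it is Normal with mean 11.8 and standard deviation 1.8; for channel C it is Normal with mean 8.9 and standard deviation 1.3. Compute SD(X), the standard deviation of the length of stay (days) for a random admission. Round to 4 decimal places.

2.2691

Per component, A: μ=8.8, E[X²]=81.07; B: μ=11.8, E[X²]=142.48; C: μ=8.9, E[X²]=80.9.
E[X] = 0.32·8.8 + 0.44·11.8 + 0.24·8.9 = 10.144.
E[X²] = 0.32·81.07 + 0.44·142.48 + 0.24·80.9 = 108.05.
Var(X) = E[X²] − (E[X])² = 108.05 − 102.901 = 5.14886.
SD(X) = √5.14886 = 2.26911.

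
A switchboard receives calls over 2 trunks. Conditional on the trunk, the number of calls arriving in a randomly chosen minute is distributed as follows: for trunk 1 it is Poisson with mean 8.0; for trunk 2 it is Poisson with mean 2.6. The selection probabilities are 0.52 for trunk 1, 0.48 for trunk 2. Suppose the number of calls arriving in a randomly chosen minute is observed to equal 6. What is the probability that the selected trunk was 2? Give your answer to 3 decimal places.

0.194

Likelihoods P(X=6 | ·): 1: 0.122138; 2: 0.0318671.
Posterior ∝ prior × likelihood. Numerator for 2: 0.48·0.0318671 = 0.0152962.
Normalizing constant: 0.52·0.122138 + 0.48·0.0318671 = 0.0788081.
P(2 | observation) = 0.0152962 / 0.0788081 = 0.194094.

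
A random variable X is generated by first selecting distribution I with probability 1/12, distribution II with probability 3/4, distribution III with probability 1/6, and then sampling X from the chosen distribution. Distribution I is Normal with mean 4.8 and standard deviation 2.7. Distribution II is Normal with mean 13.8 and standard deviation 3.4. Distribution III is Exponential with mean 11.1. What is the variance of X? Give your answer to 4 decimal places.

Per component, I: μ=4.8, E[X²]=30.33; II: μ=13.8, E[X²]=202; III: μ=11.1, E[X²]=246.42.
E[X] = 0.0833333·4.8 + 0.75·13.8 + 0.166667·11.1 = 12.6.
E[X²] = 0.0833333·30.33 + 0.75·202 + 0.166667·246.42 = 195.098.
Var(X) = E[X²] − (E[X])² = 195.098 − 158.76 = 36.3375.

36.3375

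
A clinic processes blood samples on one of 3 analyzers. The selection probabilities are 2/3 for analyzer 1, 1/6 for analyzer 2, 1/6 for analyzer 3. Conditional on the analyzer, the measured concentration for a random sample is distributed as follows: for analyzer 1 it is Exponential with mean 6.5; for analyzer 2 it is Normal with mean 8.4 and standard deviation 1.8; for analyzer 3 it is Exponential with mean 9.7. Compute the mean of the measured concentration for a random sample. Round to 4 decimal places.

7.3500

Component means — 1: 6.5; 2: 8.4; 3: 9.7.
E[X] = 0.666667·6.5 + 0.166667·8.4 + 0.166667·9.7 = 7.35.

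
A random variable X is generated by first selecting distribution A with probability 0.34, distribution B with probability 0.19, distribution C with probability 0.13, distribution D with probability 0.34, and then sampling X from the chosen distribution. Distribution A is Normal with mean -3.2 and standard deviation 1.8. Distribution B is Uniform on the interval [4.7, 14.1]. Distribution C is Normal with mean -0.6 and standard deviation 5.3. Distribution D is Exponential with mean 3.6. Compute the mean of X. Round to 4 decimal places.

1.8440

Component means — A: -3.2; B: 9.4; C: -0.6; D: 3.6.
E[X] = 0.34·-3.2 + 0.19·9.4 + 0.13·-0.6 + 0.34·3.6 = 1.844.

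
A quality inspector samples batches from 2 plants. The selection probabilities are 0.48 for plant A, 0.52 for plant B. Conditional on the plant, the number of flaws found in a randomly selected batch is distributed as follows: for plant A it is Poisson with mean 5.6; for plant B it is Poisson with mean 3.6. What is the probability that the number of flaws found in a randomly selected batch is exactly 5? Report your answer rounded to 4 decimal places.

Conditional on each plant, P(X = 5): A: 0.169711; B: 0.13768.
By total probability, P(X = 5) = 0.48·0.169711 + 0.52·0.13768 = 0.153055.

0.1531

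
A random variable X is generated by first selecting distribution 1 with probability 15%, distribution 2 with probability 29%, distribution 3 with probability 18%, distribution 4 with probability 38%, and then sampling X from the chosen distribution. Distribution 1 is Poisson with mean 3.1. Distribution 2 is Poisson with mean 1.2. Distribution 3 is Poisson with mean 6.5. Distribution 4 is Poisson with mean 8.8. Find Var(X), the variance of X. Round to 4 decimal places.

15.8414

Per component, 1: μ=3.1, E[X²]=12.71; 2: μ=1.2, E[X²]=2.64; 3: μ=6.5, E[X²]=48.75; 4: μ=8.8, E[X²]=86.24.
E[X] = 0.15·3.1 + 0.29·1.2 + 0.18·6.5 + 0.38·8.8 = 5.327.
E[X²] = 0.15·12.71 + 0.29·2.64 + 0.18·48.75 + 0.38·86.24 = 44.2183.
Var(X) = E[X²] − (E[X])² = 44.2183 − 28.3769 = 15.8414.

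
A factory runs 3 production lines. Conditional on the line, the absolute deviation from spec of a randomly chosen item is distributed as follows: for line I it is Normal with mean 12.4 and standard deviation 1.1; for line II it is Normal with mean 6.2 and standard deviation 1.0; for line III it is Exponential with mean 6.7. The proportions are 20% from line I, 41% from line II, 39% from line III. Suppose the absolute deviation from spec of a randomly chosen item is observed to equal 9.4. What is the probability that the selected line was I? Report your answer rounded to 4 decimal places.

Likelihoods f(9.4 | ·): I: 0.00879777; II: 0.00238409; III: 0.0366958.
Posterior ∝ prior × likelihood. Numerator for I: 0.2·0.00879777 = 0.00175955.
Normalizing constant: 0.2·0.00879777 + 0.41·0.00238409 + 0.39·0.0366958 = 0.0170484.
P(I | observation) = 0.00175955 / 0.0170484 = 0.103209.

0.1032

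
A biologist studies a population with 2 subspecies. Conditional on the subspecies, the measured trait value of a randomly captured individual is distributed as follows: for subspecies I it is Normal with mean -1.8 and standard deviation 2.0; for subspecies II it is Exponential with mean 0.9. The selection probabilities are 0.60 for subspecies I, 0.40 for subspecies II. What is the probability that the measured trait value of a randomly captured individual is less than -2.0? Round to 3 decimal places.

Conditional on each subspecies, P(X < -2.0): I: 0.460172; II: 0.
By total probability, P(X < -2.0) = 0.6·0.460172 + 0.4·0 = 0.276103.

0.276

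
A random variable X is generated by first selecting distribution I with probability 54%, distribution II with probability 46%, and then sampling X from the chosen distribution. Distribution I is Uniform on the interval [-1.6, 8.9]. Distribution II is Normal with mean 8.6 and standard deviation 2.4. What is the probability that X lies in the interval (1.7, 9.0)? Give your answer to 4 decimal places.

0.6298

Conditional on each component, P(1.7 < X < 9.0): I: 0.685714; II: 0.564164.
By total probability, P(1.7 < X < 9.0) = 0.54·0.685714 + 0.46·0.564164 = 0.629801.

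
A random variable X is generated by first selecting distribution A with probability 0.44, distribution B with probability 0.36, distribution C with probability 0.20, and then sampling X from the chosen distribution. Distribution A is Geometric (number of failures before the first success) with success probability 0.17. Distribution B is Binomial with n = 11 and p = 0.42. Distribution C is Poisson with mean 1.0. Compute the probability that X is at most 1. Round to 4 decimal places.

Conditional on each component, P(X ≤ 1): A: 0.3111; B: 0.0224018; C: 0.735759.
By total probability, P(X ≤ 1) = 0.44·0.3111 + 0.36·0.0224018 + 0.2·0.735759 = 0.2921.

0.2921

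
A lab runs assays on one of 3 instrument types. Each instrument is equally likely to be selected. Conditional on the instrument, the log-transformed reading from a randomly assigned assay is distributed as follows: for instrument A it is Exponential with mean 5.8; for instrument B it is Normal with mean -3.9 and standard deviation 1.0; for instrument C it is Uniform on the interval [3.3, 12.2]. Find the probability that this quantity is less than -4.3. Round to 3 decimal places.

Conditional on each instrument, P(X < -4.3): A: 0; B: 0.344578; C: 0.
By total probability, P(X < -4.3) = 0.333333·0 + 0.333333·0.344578 + 0.333333·0 = 0.114859.

0.115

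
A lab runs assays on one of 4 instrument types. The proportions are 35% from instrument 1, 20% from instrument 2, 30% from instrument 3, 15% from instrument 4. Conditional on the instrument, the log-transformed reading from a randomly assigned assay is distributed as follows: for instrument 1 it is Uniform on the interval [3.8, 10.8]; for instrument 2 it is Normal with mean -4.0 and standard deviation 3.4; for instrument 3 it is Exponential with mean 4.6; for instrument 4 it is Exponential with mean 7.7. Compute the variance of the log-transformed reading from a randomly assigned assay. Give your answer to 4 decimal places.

Per component, 1: μ=7.3, E[X²]=57.3733; 2: μ=-4, E[X²]=27.56; 3: μ=4.6, E[X²]=42.32; 4: μ=7.7, E[X²]=118.58.
E[X] = 0.35·7.3 + 0.2·-4 + 0.3·4.6 + 0.15·7.7 = 4.29.
E[X²] = 0.35·57.3733 + 0.2·27.56 + 0.3·42.32 + 0.15·118.58 = 56.0757.
Var(X) = E[X²] − (E[X])² = 56.0757 − 18.4041 = 37.6716.

37.6716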